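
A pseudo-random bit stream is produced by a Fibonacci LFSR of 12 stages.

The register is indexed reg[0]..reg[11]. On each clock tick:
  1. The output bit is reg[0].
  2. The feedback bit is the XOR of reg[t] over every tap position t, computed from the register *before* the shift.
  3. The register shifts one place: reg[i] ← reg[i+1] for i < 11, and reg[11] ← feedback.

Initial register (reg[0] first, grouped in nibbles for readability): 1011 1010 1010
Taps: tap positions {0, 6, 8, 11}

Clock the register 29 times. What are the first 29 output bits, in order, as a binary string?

10111010101011010111000000011

tick  register→output (feedback)
  0  101110101010→1 (1)
  1  011101010101→0 (1)
  2  111010101011→1 (0)
  3  110101010110→1 (1)
  4  101010101101→1 (0)
  5  010101011010→0 (1)
  6  101010110101→1 (1)
  7  010101101011→0 (1)
  8  101011010111→1 (0)
  9  010110101110→0 (0)
 10  101101011100→1 (0)
 11  011010111000→0 (0)
 12  110101110000→1 (0)
 13  101011100000→1 (0)
 14  010111000000→0 (0)
 15  101110000000→1 (1)
 16  011100000001→0 (1)
 17  111000000011→1 (0)
 18  110000000110→1 (1)
 19  100000001101→1 (1)
 20  000000011011→0 (0)
 21  000000110110→0 (1)
 22  000001101101→0 (1)
 23  000011011011→0 (0)
 24  000110110110→0 (1)
 25  001101101101→0 (1)
 26  011011011011→0 (0)
 27  110110110110→1 (0)
 28  101101101100→1 (1)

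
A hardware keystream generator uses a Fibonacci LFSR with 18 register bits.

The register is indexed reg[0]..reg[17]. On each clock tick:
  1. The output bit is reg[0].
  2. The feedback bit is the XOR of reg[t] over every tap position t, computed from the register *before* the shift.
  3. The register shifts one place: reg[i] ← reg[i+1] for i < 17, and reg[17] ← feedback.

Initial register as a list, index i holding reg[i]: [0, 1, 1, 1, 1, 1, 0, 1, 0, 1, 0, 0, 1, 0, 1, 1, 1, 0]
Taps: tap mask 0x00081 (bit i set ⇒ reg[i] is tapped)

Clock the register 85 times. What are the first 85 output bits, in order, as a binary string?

0111110101001011101101100010010000101001000011000010101111000110011100100011111111011

tick  register→output (feedback)
  0  011111010100101110→0 (1)
  1  111110101001011101→1 (1)
  2  111101010010111011→1 (0)
  3  111010100101110110→1 (1)
  4  110101001011101101→1 (1)
  5  101010010111011011→1 (0)
  6  010100101110110110→0 (0)
  7  101001011101101100→1 (0)
  8  010010111011011000→0 (1)
  9  100101110110110001→1 (0)
 10  001011101101100010→0 (0)
 11  010111011011000100→0 (1)
 12  101110110110001001→1 (0)
 13  011101101100010010→0 (0)
 14  111011011000100100→1 (0)
 15  110110110001001000→1 (0)
 16  101101100010010000→1 (1)
 17  011011000100100001→0 (0)
 18  110110001001000010→1 (1)
 19  101100010010000101→1 (0)
 20  011000100100001010→0 (0)
 21  110001001000010100→1 (1)
 22  100010010000101001→1 (0)
 23  000100100001010010→0 (0)
 24  001001000010100100→0 (0)
 25  010010000101001000→0 (0)
 26  100100001010010000→1 (1)
 27  001000010100100001→0 (1)
 28  010000101001000011→0 (0)
 29  100001010010000110→1 (0)
 30  000010100100001100→0 (0)
 31  000101001000011000→0 (0)
 32  001010010000110000→0 (1)
 33  010100100001100001→0 (0)
 34  101001000011000010→1 (1)
 35  010010000110000101→0 (0)
 36  100100001100001010→1 (1)
 37  001000011000010101→0 (1)
 38  010000110000101011→0 (1)
 39  100001100001010111→1 (1)
 40  000011000010101111→0 (0)
 41  000110000101011110→0 (0)
 42  001100001010111100→0 (0)
 43  011000010101111000→0 (1)
 44  110000101011110001→1 (1)
 45  100001010111100011→1 (0)
 46  000010101111000110→0 (0)
 47  000101011110001100→0 (1)
 48  001010111100011001→0 (1)
 49  010101111000110011→0 (1)
 50  101011110001100111→1 (0)
 51  010111100011001110→0 (0)
 52  101111000110011100→1 (1)
 53  011110001100111001→0 (0)
 54  111100011001110010→1 (0)
 55  111000110011100100→1 (0)
 56  110001100111001000→1 (1)
 57  100011001110010001→1 (1)
 58  000110011100100011→0 (1)
 59  001100111001000111→0 (1)
 60  011001110010001111→0 (1)
 61  110011100100011111→1 (1)
 62  100111001000111111→1 (1)
 63  001110010001111111→0 (1)
 64  011100100011111111→0 (0)
 65  111001000111111110→1 (1)
 66  110010001111111101→1 (1)
 67  100100011111111011→1 (0)
 68  001000111111110110→0 (1)
 69  010001111111101101→0 (1)
 70  100011111111011011→1 (0)
 71  000111111110110110→0 (1)
 72  001111111101101101→0 (1)
 73  011111111011011011→0 (1)
 74  111111110110110111→1 (0)
 75  111111101101101110→1 (1)
 76  111111011011011101→1 (0)
 77  111110110110111010→1 (0)
 78  111101101101110100→1 (1)
 79  111011011011101001→1 (0)
 80  110110110111010010→1 (0)
 81  101101101110100100→1 (1)
 82  011011011101001001→0 (1)
 83  110110111010010011→1 (0)
 84  101101110100100110→1 (0)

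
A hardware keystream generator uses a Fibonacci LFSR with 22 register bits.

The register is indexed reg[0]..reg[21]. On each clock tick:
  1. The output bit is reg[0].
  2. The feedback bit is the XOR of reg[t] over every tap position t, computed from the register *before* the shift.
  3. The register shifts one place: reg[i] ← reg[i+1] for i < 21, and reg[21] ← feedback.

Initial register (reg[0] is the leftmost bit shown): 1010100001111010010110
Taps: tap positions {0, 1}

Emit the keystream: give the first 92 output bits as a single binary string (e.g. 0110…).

10101000011110100101101111100010001110111011000010011001001100110100011010101101010101110010

k : reg_k → out_k, fb_k
0: 1010100001111010010110 → 1, fb=1
1: 0101000011110100101101 → 0, fb=1
2: 1010000111101001011011 → 1, fb=1
3: 0100001111010010110111 → 0, fb=1
4: 1000011110100101101111 → 1, fb=1
5: 0000111101001011011111 → 0, fb=0
6: 0001111010010110111110 → 0, fb=0
7: 0011110100101101111100 → 0, fb=0
8: 0111101001011011111000 → 0, fb=1
9: 1111010010110111110001 → 1, fb=0
10: 1110100101101111100010 → 1, fb=0
11: 1101001011011111000100 → 1, fb=0
12: 1010010110111110001000 → 1, fb=1
13: 0100101101111100010001 → 0, fb=1
14: 1001011011111000100011 → 1, fb=1
15: 0010110111110001000111 → 0, fb=0
16: 0101101111100010001110 → 0, fb=1
17: 1011011111000100011101 → 1, fb=1
18: 0110111110001000111011 → 0, fb=1
19: 1101111100010001110111 → 1, fb=0
20: 1011111000100011101110 → 1, fb=1
21: 0111110001000111011101 → 0, fb=1
22: 1111100010001110111011 → 1, fb=0
23: 1111000100011101110110 → 1, fb=0
24: 1110001000111011101100 → 1, fb=0
25: 1100010001110111011000 → 1, fb=0
26: 1000100011101110110000 → 1, fb=1
27: 0001000111011101100001 → 0, fb=0
28: 0010001110111011000010 → 0, fb=0
29: 0100011101110110000100 → 0, fb=1
30: 1000111011101100001001 → 1, fb=1
31: 0001110111011000010011 → 0, fb=0
32: 0011101110110000100110 → 0, fb=0
33: 0111011101100001001100 → 0, fb=1
34: 1110111011000010011001 → 1, fb=0
35: 1101110110000100110010 → 1, fb=0
36: 1011101100001001100100 → 1, fb=1
37: 0111011000010011001001 → 0, fb=1
38: 1110110000100110010011 → 1, fb=0
39: 1101100001001100100110 → 1, fb=0
40: 1011000010011001001100 → 1, fb=1
41: 0110000100110010011001 → 0, fb=1
42: 1100001001100100110011 → 1, fb=0
43: 1000010011001001100110 → 1, fb=1
44: 0000100110010011001101 → 0, fb=0
45: 0001001100100110011010 → 0, fb=0
46: 0010011001001100110100 → 0, fb=0
47: 0100110010011001101000 → 0, fb=1
48: 1001100100110011010001 → 1, fb=1
49: 0011001001100110100011 → 0, fb=0
50: 0110010011001101000110 → 0, fb=1
51: 1100100110011010001101 → 1, fb=0
52: 1001001100110100011010 → 1, fb=1
53: 0010011001101000110101 → 0, fb=0
54: 0100110011010001101010 → 0, fb=1
55: 1001100110100011010101 → 1, fb=1
56: 0011001101000110101011 → 0, fb=0
57: 0110011010001101010110 → 0, fb=1
58: 1100110100011010101101 → 1, fb=0
59: 1001101000110101011010 → 1, fb=1
60: 0011010001101010110101 → 0, fb=0
61: 0110100011010101101010 → 0, fb=1
62: 1101000110101011010101 → 1, fb=0
63: 1010001101010110101010 → 1, fb=1
64: 0100011010101101010101 → 0, fb=1
65: 1000110101011010101011 → 1, fb=1
66: 0001101010110101010111 → 0, fb=0
67: 0011010101101010101110 → 0, fb=0
68: 0110101011010101011100 → 0, fb=1
69: 1101010110101010111001 → 1, fb=0
70: 1010101101010101110010 → 1, fb=1
71: 0101011010101011100101 → 0, fb=1
72: 1010110101010111001011 → 1, fb=1
73: 0101101010101110010111 → 0, fb=1
74: 1011010101011100101111 → 1, fb=1
75: 0110101010111001011111 → 0, fb=1
76: 1101010101110010111111 → 1, fb=0
77: 1010101011100101111110 → 1, fb=1
78: 0101010111001011111101 → 0, fb=1
79: 1010101110010111111011 → 1, fb=1
80: 0101011100101111110111 → 0, fb=1
81: 1010111001011111101111 → 1, fb=1
82: 0101110010111111011111 → 0, fb=1
83: 1011100101111110111111 → 1, fb=1
84: 0111001011111101111111 → 0, fb=1
85: 1110010111111011111111 → 1, fb=0
86: 1100101111110111111110 → 1, fb=0
87: 1001011111101111111100 → 1, fb=1
88: 0010111111011111111001 → 0, fb=0
89: 0101111110111111110010 → 0, fb=1
90: 1011111101111111100101 → 1, fb=1
91: 0111111011111111001011 → 0, fb=1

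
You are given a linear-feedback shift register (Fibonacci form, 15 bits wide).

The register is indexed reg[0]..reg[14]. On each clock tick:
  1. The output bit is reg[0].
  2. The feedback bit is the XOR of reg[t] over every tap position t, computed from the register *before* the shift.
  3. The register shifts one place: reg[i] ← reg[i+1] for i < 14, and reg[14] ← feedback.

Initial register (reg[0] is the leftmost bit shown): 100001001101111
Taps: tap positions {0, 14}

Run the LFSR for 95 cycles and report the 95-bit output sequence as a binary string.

10000100110111100000111011010111111010010011010101100011101100110111101001000100101001110000111

step | reg (before) | out | fb
   0 | 100001001101111 | 1 | 0
   1 | 000010011011110 | 0 | 0
   2 | 000100110111100 | 0 | 0
   3 | 001001101111000 | 0 | 0
   4 | 010011011110000 | 0 | 0
   5 | 100110111100000 | 1 | 1
   6 | 001101111000001 | 0 | 1
   7 | 011011110000011 | 0 | 1
   8 | 110111100000111 | 1 | 0
   9 | 101111000001110 | 1 | 1
  10 | 011110000011101 | 0 | 1
  11 | 111100000111011 | 1 | 0
  12 | 111000001110110 | 1 | 1
  13 | 110000011101101 | 1 | 0
  14 | 100000111011010 | 1 | 1
  15 | 000001110110101 | 0 | 1
  16 | 000011101101011 | 0 | 1
  17 | 000111011010111 | 0 | 1
  18 | 001110110101111 | 0 | 1
  19 | 011101101011111 | 0 | 1
  20 | 111011010111111 | 1 | 0
  21 | 110110101111110 | 1 | 1
  22 | 101101011111101 | 1 | 0
  23 | 011010111111010 | 0 | 0
  24 | 110101111110100 | 1 | 1
  25 | 101011111101001 | 1 | 0
  26 | 010111111010010 | 0 | 0
  27 | 101111110100100 | 1 | 1
  28 | 011111101001001 | 0 | 1
  29 | 111111010010011 | 1 | 0
  30 | 111110100100110 | 1 | 1
  31 | 111101001001101 | 1 | 0
  32 | 111010010011010 | 1 | 1
  33 | 110100100110101 | 1 | 0
  34 | 101001001101010 | 1 | 1
  35 | 010010011010101 | 0 | 1
  36 | 100100110101011 | 1 | 0
  37 | 001001101010110 | 0 | 0
  38 | 010011010101100 | 0 | 0
  39 | 100110101011000 | 1 | 1
  40 | 001101010110001 | 0 | 1
  41 | 011010101100011 | 0 | 1
  42 | 110101011000111 | 1 | 0
  43 | 101010110001110 | 1 | 1
  44 | 010101100011101 | 0 | 1
  45 | 101011000111011 | 1 | 0
  46 | 010110001110110 | 0 | 0
  47 | 101100011101100 | 1 | 1
  48 | 011000111011001 | 0 | 1
  49 | 110001110110011 | 1 | 0
  50 | 100011101100110 | 1 | 1
  51 | 000111011001101 | 0 | 1
  52 | 001110110011011 | 0 | 1
  53 | 011101100110111 | 0 | 1
  54 | 111011001101111 | 1 | 0
  55 | 110110011011110 | 1 | 1
  56 | 101100110111101 | 1 | 0
  57 | 011001101111010 | 0 | 0
  58 | 110011011110100 | 1 | 1
  59 | 100110111101001 | 1 | 0
  60 | 001101111010010 | 0 | 0
  61 | 011011110100100 | 0 | 0
  62 | 110111101001000 | 1 | 1
  63 | 101111010010001 | 1 | 0
  64 | 011110100100010 | 0 | 0
  65 | 111101001000100 | 1 | 1
  66 | 111010010001001 | 1 | 0
  67 | 110100100010010 | 1 | 1
  68 | 101001000100101 | 1 | 0
  69 | 010010001001010 | 0 | 0
  70 | 100100010010100 | 1 | 1
  71 | 001000100101001 | 0 | 1
  72 | 010001001010011 | 0 | 1
  73 | 100010010100111 | 1 | 0
  74 | 000100101001110 | 0 | 0
  75 | 001001010011100 | 0 | 0
  76 | 010010100111000 | 0 | 0
  77 | 100101001110000 | 1 | 1
  78 | 001010011100001 | 0 | 1
  79 | 010100111000011 | 0 | 1
  80 | 101001110000111 | 1 | 0
  81 | 010011100001110 | 0 | 0
  82 | 100111000011100 | 1 | 1
  83 | 001110000111001 | 0 | 1
  84 | 011100001110011 | 0 | 1
  85 | 111000011100111 | 1 | 0
  86 | 110000111001110 | 1 | 1
  87 | 100001110011101 | 1 | 0
  88 | 000011100111010 | 0 | 0
  89 | 000111001110100 | 0 | 0
  90 | 001110011101000 | 0 | 0
  91 | 011100111010000 | 0 | 0
  92 | 111001110100000 | 1 | 1
  93 | 110011101000001 | 1 | 0
  94 | 100111010000010 | 1 | 1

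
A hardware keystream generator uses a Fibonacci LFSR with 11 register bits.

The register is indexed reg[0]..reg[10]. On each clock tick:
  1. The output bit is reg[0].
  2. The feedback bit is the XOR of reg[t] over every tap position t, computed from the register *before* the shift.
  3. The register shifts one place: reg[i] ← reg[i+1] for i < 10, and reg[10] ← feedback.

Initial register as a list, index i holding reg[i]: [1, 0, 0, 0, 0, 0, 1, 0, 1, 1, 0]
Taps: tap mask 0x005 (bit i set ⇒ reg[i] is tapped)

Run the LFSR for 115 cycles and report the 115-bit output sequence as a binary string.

step | reg (before) | out | fb
   0 | 10000010110 | 1 | 1
   1 | 00000101101 | 0 | 0
   2 | 00001011010 | 0 | 0
   3 | 00010110100 | 0 | 0
   4 | 00101101000 | 0 | 1
   5 | 01011010001 | 0 | 0
   6 | 10110100010 | 1 | 0
   7 | 01101000100 | 0 | 1
   8 | 11010001001 | 1 | 1
   9 | 10100010011 | 1 | 0
  10 | 01000100110 | 0 | 0
  11 | 10001001100 | 1 | 1
  12 | 00010011001 | 0 | 0
  13 | 00100110010 | 0 | 1
  14 | 01001100101 | 0 | 0
  15 | 10011001010 | 1 | 1
  16 | 00110010101 | 0 | 1
  17 | 01100101011 | 0 | 1
  18 | 11001010111 | 1 | 1
  19 | 10010101111 | 1 | 1
  20 | 00101011111 | 0 | 1
  21 | 01010111111 | 0 | 0
  22 | 10101111110 | 1 | 0
  23 | 01011111100 | 0 | 0
  24 | 10111111000 | 1 | 0
  25 | 01111110000 | 0 | 1
  26 | 11111100001 | 1 | 0
  27 | 11111000010 | 1 | 0
  28 | 11110000100 | 1 | 0
  29 | 11100001000 | 1 | 0
  30 | 11000010000 | 1 | 1
  31 | 10000100001 | 1 | 1
  32 | 00001000011 | 0 | 0
  33 | 00010000110 | 0 | 0
  34 | 00100001100 | 0 | 1
  35 | 01000011001 | 0 | 0
  36 | 10000110010 | 1 | 1
  37 | 00001100101 | 0 | 0
  38 | 00011001010 | 0 | 0
  39 | 00110010100 | 0 | 1
  40 | 01100101001 | 0 | 1
  41 | 11001010011 | 1 | 1
  42 | 10010100111 | 1 | 1
  43 | 00101001111 | 0 | 1
  44 | 01010011111 | 0 | 0
  45 | 10100111110 | 1 | 0
  46 | 01001111100 | 0 | 0
  47 | 10011111000 | 1 | 1
  48 | 00111110001 | 0 | 1
  49 | 01111100011 | 0 | 1
  50 | 11111000111 | 1 | 0
  51 | 11110001110 | 1 | 0
  52 | 11100011100 | 1 | 0
  53 | 11000111000 | 1 | 1
  54 | 10001110001 | 1 | 1
  55 | 00011100011 | 0 | 0
  56 | 00111000110 | 0 | 1
  57 | 01110001101 | 0 | 1
  58 | 11100011011 | 1 | 0
  59 | 11000110110 | 1 | 1
  60 | 10001101101 | 1 | 1
  61 | 00011011011 | 0 | 0
  62 | 00110110110 | 0 | 1
  63 | 01101101101 | 0 | 1
  64 | 11011011011 | 1 | 1
  65 | 10110110111 | 1 | 0
  66 | 01101101110 | 0 | 1
  67 | 11011011101 | 1 | 1
  68 | 10110111011 | 1 | 0
  69 | 01101110110 | 0 | 1
  70 | 11011101101 | 1 | 1
  71 | 10111011011 | 1 | 0
  72 | 01110110110 | 0 | 1
  73 | 11101101101 | 1 | 0
  74 | 11011011010 | 1 | 1
  75 | 10110110101 | 1 | 0
  76 | 01101101010 | 0 | 1
  77 | 11011010101 | 1 | 1
  78 | 10110101011 | 1 | 0
  79 | 01101010110 | 0 | 1
  80 | 11010101101 | 1 | 1
  81 | 10101011011 | 1 | 0
  82 | 01010110110 | 0 | 0
  83 | 10101101100 | 1 | 0
  84 | 01011011000 | 0 | 0
  85 | 10110110000 | 1 | 0
  86 | 01101100000 | 0 | 1
  87 | 11011000001 | 1 | 1
  88 | 10110000011 | 1 | 0
  89 | 01100000110 | 0 | 1
  90 | 11000001101 | 1 | 1
  91 | 10000011011 | 1 | 1
  92 | 00000110111 | 0 | 0
  93 | 00001101110 | 0 | 0
  94 | 00011011100 | 0 | 0
  95 | 00110111000 | 0 | 1
  96 | 01101110001 | 0 | 1
  97 | 11011100011 | 1 | 1
  98 | 10111000111 | 1 | 0
  99 | 01110001110 | 0 | 1
 100 | 11100011101 | 1 | 0
 101 | 11000111010 | 1 | 1
 102 | 10001110101 | 1 | 1
 103 | 00011101011 | 0 | 0
 104 | 00111010110 | 0 | 1
 105 | 01110101101 | 0 | 1
 106 | 11101011011 | 1 | 0
 107 | 11010110110 | 1 | 1
 108 | 10101101101 | 1 | 0
 109 | 01011011010 | 0 | 0
 110 | 10110110100 | 1 | 0
 111 | 01101101000 | 0 | 1
 112 | 11011010001 | 1 | 1
 113 | 10110100011 | 1 | 0
 114 | 01101000110 | 0 | 1

1000001011010001001100101011111100001000011001010011111000111000110110110111011011010101101100000110111000111010110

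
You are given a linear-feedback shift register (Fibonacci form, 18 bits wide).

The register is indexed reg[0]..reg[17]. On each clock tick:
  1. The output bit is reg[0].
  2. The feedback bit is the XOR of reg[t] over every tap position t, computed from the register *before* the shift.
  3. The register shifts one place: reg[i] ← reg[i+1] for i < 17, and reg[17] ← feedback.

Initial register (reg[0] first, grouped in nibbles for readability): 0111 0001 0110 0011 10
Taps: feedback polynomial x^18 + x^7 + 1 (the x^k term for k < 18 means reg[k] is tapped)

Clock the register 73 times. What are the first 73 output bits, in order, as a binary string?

0111000101100011101100000010111011101001110101101000000010100101101101001

step | reg (before) | out | fb
   0 | 011100010110001110 | 0 | 1
   1 | 111000101100011101 | 1 | 1
   2 | 110001011000111011 | 1 | 0
   3 | 100010110001110110 | 1 | 0
   4 | 000101100011101100 | 0 | 0
   5 | 001011000111011000 | 0 | 0
   6 | 010110001110110000 | 0 | 0
   7 | 101100011101100000 | 1 | 0
   8 | 011000111011000000 | 0 | 1
   9 | 110001110110000001 | 1 | 0
  10 | 100011101100000010 | 1 | 1
  11 | 000111011000000101 | 0 | 1
  12 | 001110110000001011 | 0 | 1
  13 | 011101100000010111 | 0 | 0
  14 | 111011000000101110 | 1 | 1
  15 | 110110000001011101 | 1 | 1
  16 | 101100000010111011 | 1 | 1
  17 | 011000000101110111 | 0 | 0
  18 | 110000001011101110 | 1 | 1
  19 | 100000010111011101 | 1 | 0
  20 | 000000101110111010 | 0 | 0
  21 | 000001011101110100 | 0 | 1
  22 | 000010111011101001 | 0 | 1
  23 | 000101110111010011 | 0 | 1
  24 | 001011101110100111 | 0 | 0
  25 | 010111011101001110 | 0 | 1
  26 | 101110111010011101 | 1 | 0
  27 | 011101110100111010 | 0 | 1
  28 | 111011101001110101 | 1 | 1
  29 | 110111010011101011 | 1 | 0
  30 | 101110100111010110 | 1 | 1
  31 | 011101001110101101 | 0 | 0
  32 | 111010011101011010 | 1 | 0
  33 | 110100111010110100 | 1 | 0
  34 | 101001110101101000 | 1 | 0
  35 | 010011101011010000 | 0 | 0
  36 | 100111010110100000 | 1 | 0
  37 | 001110101101000000 | 0 | 0
  38 | 011101011010000000 | 0 | 1
  39 | 111010110100000001 | 1 | 0
  40 | 110101101000000010 | 1 | 1
  41 | 101011010000000101 | 1 | 0
  42 | 010110100000001010 | 0 | 0
  43 | 101101000000010100 | 1 | 1
  44 | 011010000000101001 | 0 | 0
  45 | 110100000001010010 | 1 | 1
  46 | 101000000010100101 | 1 | 1
  47 | 010000000101001011 | 0 | 0
  48 | 100000001010010110 | 1 | 1
  49 | 000000010100101101 | 0 | 1
  50 | 000000101001011011 | 0 | 0
  51 | 000001010010110110 | 0 | 1
  52 | 000010100101101101 | 0 | 0
  53 | 000101001011011010 | 0 | 0
  54 | 001010010110110100 | 0 | 1
  55 | 010100101101101001 | 0 | 0
  56 | 101001011011010010 | 1 | 0
  57 | 010010110110100100 | 0 | 1
  58 | 100101101101001001 | 1 | 1
  59 | 001011011010010011 | 0 | 1
  60 | 010110110100100111 | 0 | 1
  61 | 101101101001001111 | 1 | 1
  62 | 011011010010011111 | 0 | 1
  63 | 110110100100111111 | 1 | 1
  64 | 101101001001111111 | 1 | 1
  65 | 011010010011111111 | 0 | 1
  66 | 110100100111111111 | 1 | 1
  67 | 101001001111111111 | 1 | 1
  68 | 010010011111111111 | 0 | 1
  69 | 100100111111111111 | 1 | 0
  70 | 001001111111111110 | 0 | 1
  71 | 010011111111111101 | 0 | 1
  72 | 100111111111111011 | 1 | 0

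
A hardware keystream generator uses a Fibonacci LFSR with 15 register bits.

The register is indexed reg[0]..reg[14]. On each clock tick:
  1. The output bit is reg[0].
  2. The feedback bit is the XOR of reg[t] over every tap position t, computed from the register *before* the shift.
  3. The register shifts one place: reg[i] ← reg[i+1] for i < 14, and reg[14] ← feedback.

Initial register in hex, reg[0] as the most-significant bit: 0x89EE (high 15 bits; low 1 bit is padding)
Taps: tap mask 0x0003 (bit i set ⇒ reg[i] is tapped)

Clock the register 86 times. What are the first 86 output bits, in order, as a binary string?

10001001111011110011010001100010101110010100111110010111101000010111000111000111001001

step | reg (before) | out | fb
   0 | 100010011110111 | 1 | 1
   1 | 000100111101111 | 0 | 0
   2 | 001001111011110 | 0 | 0
   3 | 010011110111100 | 0 | 1
   4 | 100111101111001 | 1 | 1
   5 | 001111011110011 | 0 | 0
   6 | 011110111100110 | 0 | 1
   7 | 111101111001101 | 1 | 0
   8 | 111011110011010 | 1 | 0
   9 | 110111100110100 | 1 | 0
  10 | 101111001101000 | 1 | 1
  11 | 011110011010001 | 0 | 1
  12 | 111100110100011 | 1 | 0
  13 | 111001101000110 | 1 | 0
  14 | 110011010001100 | 1 | 0
  15 | 100110100011000 | 1 | 1
  16 | 001101000110001 | 0 | 0
  17 | 011010001100010 | 0 | 1
  18 | 110100011000101 | 1 | 0
  19 | 101000110001010 | 1 | 1
  20 | 010001100010101 | 0 | 1
  21 | 100011000101011 | 1 | 1
  22 | 000110001010111 | 0 | 0
  23 | 001100010101110 | 0 | 0
  24 | 011000101011100 | 0 | 1
  25 | 110001010111001 | 1 | 0
  26 | 100010101110010 | 1 | 1
  27 | 000101011100101 | 0 | 0
  28 | 001010111001010 | 0 | 0
  29 | 010101110010100 | 0 | 1
  30 | 101011100101001 | 1 | 1
  31 | 010111001010011 | 0 | 1
  32 | 101110010100111 | 1 | 1
  33 | 011100101001111 | 0 | 1
  34 | 111001010011111 | 1 | 0
  35 | 110010100111110 | 1 | 0
  36 | 100101001111100 | 1 | 1
  37 | 001010011111001 | 0 | 0
  38 | 010100111110010 | 0 | 1
  39 | 101001111100101 | 1 | 1
  40 | 010011111001011 | 0 | 1
  41 | 100111110010111 | 1 | 1
  42 | 001111100101111 | 0 | 0
  43 | 011111001011110 | 0 | 1
  44 | 111110010111101 | 1 | 0
  45 | 111100101111010 | 1 | 0
  46 | 111001011110100 | 1 | 0
  47 | 110010111101000 | 1 | 0
  48 | 100101111010000 | 1 | 1
  49 | 001011110100001 | 0 | 0
  50 | 010111101000010 | 0 | 1
  51 | 101111010000101 | 1 | 1
  52 | 011110100001011 | 0 | 1
  53 | 111101000010111 | 1 | 0
  54 | 111010000101110 | 1 | 0
  55 | 110100001011100 | 1 | 0
  56 | 101000010111000 | 1 | 1
  57 | 010000101110001 | 0 | 1
  58 | 100001011100011 | 1 | 1
  59 | 000010111000111 | 0 | 0
  60 | 000101110001110 | 0 | 0
  61 | 001011100011100 | 0 | 0
  62 | 010111000111000 | 0 | 1
  63 | 101110001110001 | 1 | 1
  64 | 011100011100011 | 0 | 1
  65 | 111000111000111 | 1 | 0
  66 | 110001110001110 | 1 | 0
  67 | 100011100011100 | 1 | 1
  68 | 000111000111001 | 0 | 0
  69 | 001110001110010 | 0 | 0
  70 | 011100011100100 | 0 | 1
  71 | 111000111001001 | 1 | 0
  72 | 110001110010010 | 1 | 0
  73 | 100011100100100 | 1 | 1
  74 | 000111001001001 | 0 | 0
  75 | 001110010010010 | 0 | 0
  76 | 011100100100100 | 0 | 1
  77 | 111001001001001 | 1 | 0
  78 | 110010010010010 | 1 | 0
  79 | 100100100100100 | 1 | 1
  80 | 001001001001001 | 0 | 0
  81 | 010010010010010 | 0 | 1
  82 | 100100100100101 | 1 | 1
  83 | 001001001001011 | 0 | 0
  84 | 010010010010110 | 0 | 1
  85 | 100100100101101 | 1 | 1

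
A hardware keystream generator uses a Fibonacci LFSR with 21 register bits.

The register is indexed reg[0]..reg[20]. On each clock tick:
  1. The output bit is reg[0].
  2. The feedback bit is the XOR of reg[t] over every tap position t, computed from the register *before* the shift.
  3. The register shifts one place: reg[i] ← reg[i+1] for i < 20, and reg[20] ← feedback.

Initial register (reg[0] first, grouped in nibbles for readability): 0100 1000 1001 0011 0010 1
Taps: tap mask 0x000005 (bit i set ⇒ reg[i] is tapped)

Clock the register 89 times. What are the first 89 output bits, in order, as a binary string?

01001000100100110010101101010110111111000011000001101000011001111000111001001111110011011

tick  register→output (feedback)
  0  010010001001001100101→0 (0)
  1  100100010010011001010→1 (1)
  2  001000100100110010101→0 (1)
  3  010001001001100101011→0 (0)
  4  100010010011001010110→1 (1)
  5  000100100110010101101→0 (0)
  6  001001001100101011010→0 (1)
  7  010010011001010110101→0 (0)
  8  100100110010101101010→1 (1)
  9  001001100101011010101→0 (1)
 10  010011001010110101011→0 (0)
 11  100110010101101010110→1 (1)
 12  001100101011010101101→0 (1)
 13  011001010110101011011→0 (1)
 14  110010101101010110111→1 (1)
 15  100101011010101101111→1 (1)
 16  001010110101011011111→0 (1)
 17  010101101010110111111→0 (0)
 18  101011010101101111110→1 (0)
 19  010110101011011111100→0 (0)
 20  101101010110111111000→1 (0)
 21  011010101101111110000→0 (1)
 22  110101011011111100001→1 (1)
 23  101010110111111000011→1 (0)
 24  010101101111110000110→0 (0)
 25  101011011111100001100→1 (0)
 26  010110111111000011000→0 (0)
 27  101101111110000110000→1 (0)
 28  011011111100001100000→0 (1)
 29  110111111000011000001→1 (1)
 30  101111110000110000011→1 (0)
 31  011111100001100000110→0 (1)
 32  111111000011000001101→1 (0)
 33  111110000110000011010→1 (0)
 34  111100001100000110100→1 (0)
 35  111000011000001101000→1 (0)
 36  110000110000011010000→1 (1)
 37  100001100000110100001→1 (1)
 38  000011000001101000011→0 (0)
 39  000110000011010000110→0 (0)
 40  001100000110100001100→0 (1)
 41  011000001101000011001→0 (1)
 42  110000011010000110011→1 (1)
 43  100000110100001100111→1 (1)
 44  000001101000011001111→0 (0)
 45  000011010000110011110→0 (0)
 46  000110100001100111100→0 (0)
 47  001101000011001111000→0 (1)
 48  011010000110011110001→0 (1)
 49  110100001100111100011→1 (1)
 50  101000011001111000111→1 (0)
 51  010000110011110001110→0 (0)
 52  100001100111100011100→1 (1)
 53  000011001111000111001→0 (0)
 54  000110011110001110010→0 (0)
 55  001100111100011100100→0 (1)
 56  011001111000111001001→0 (1)
 57  110011110001110010011→1 (1)
 58  100111100011100100111→1 (1)
 59  001111000111001001111→0 (1)
 60  011110001110010011111→0 (1)
 61  111100011100100111111→1 (0)
 62  111000111001001111110→1 (0)
 63  110001110010011111100→1 (1)
 64  100011100100111111001→1 (1)
 65  000111001001111110011→0 (0)
 66  001110010011111100110→0 (1)
 67  011100100111111001101→0 (1)
 68  111001001111110011011→1 (0)
 69  110010011111100110110→1 (1)
 70  100100111111001101101→1 (1)
 71  001001111110011011011→0 (1)
 72  010011111100110110111→0 (0)
 73  100111111001101101110→1 (1)
 74  001111110011011011101→0 (1)
 75  011111100110110111011→0 (1)
 76  111111001101101110111→1 (0)
 77  111110011011011101110→1 (0)
 78  111100110110111011100→1 (0)
 79  111001101101110111000→1 (0)
 80  110011011011101110000→1 (1)
 81  100110110111011100001→1 (1)
 82  001101101110111000011→0 (1)
 83  011011011101110000111→0 (1)
 84  110110111011100001111→1 (1)
 85  101101110111000011111→1 (0)
 86  011011101110000111110→0 (1)
 87  110111011100001111101→1 (1)
 88  101110111000011111011→1 (0)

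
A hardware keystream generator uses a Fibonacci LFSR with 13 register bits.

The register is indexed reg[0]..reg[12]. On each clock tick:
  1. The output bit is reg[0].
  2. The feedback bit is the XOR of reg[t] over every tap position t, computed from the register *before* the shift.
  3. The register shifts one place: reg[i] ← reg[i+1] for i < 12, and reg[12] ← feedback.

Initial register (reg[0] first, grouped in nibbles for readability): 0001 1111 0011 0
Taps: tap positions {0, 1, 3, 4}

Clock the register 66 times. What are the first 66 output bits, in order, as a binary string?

000111110011000101011110011001111011111101110110011010100111101001

step | reg (before) | out | fb
   0 | 0001111100110 | 0 | 0
   1 | 0011111001100 | 0 | 0
   2 | 0111110011000 | 0 | 1
   3 | 1111100110001 | 1 | 0
   4 | 1111001100010 | 1 | 1
   5 | 1110011000101 | 1 | 0
   6 | 1100110001010 | 1 | 1
   7 | 1001100010101 | 1 | 1
   8 | 0011000101011 | 0 | 1
   9 | 0110001010111 | 0 | 1
  10 | 1100010101111 | 1 | 0
  11 | 1000101011110 | 1 | 0
  12 | 0001010111100 | 0 | 1
  13 | 0010101111001 | 0 | 1
  14 | 0101011110011 | 0 | 0
  15 | 1010111100110 | 1 | 0
  16 | 0101111001100 | 0 | 1
  17 | 1011110011001 | 1 | 1
  18 | 0111100110011 | 0 | 1
  19 | 1111001100111 | 1 | 1
  20 | 1110011001111 | 1 | 0
  21 | 1100110011110 | 1 | 1
  22 | 1001100111101 | 1 | 1
  23 | 0011001111011 | 0 | 1
  24 | 0110011110111 | 0 | 1
  25 | 1100111101111 | 1 | 1
  26 | 1001111011111 | 1 | 1
  27 | 0011110111111 | 0 | 0
  28 | 0111101111110 | 0 | 1
  29 | 1111011111101 | 1 | 1
  30 | 1110111111011 | 1 | 1
  31 | 1101111110111 | 1 | 0
  32 | 1011111101110 | 1 | 1
  33 | 0111111011101 | 0 | 1
  34 | 1111110111011 | 1 | 0
  35 | 1111101110110 | 1 | 0
  36 | 1111011101100 | 1 | 1
  37 | 1110111011001 | 1 | 1
  38 | 1101110110011 | 1 | 0
  39 | 1011101100110 | 1 | 1
  40 | 0111011001101 | 0 | 0
  41 | 1110110011010 | 1 | 1
  42 | 1101100110101 | 1 | 0
  43 | 1011001101010 | 1 | 0
  44 | 0110011010100 | 0 | 1
  45 | 1100110101001 | 1 | 1
  46 | 1001101010011 | 1 | 1
  47 | 0011010100111 | 0 | 1
  48 | 0110101001111 | 0 | 0
  49 | 1101010011110 | 1 | 1
  50 | 1010100111101 | 1 | 0
  51 | 0101001111010 | 0 | 0
  52 | 1010011110100 | 1 | 1
  53 | 0100111101001 | 0 | 0
  54 | 1001111010010 | 1 | 1
  55 | 0011110100101 | 0 | 0
  56 | 0111101001010 | 0 | 1
  57 | 1111010010101 | 1 | 1
  58 | 1110100101011 | 1 | 1
  59 | 1101001010111 | 1 | 1
  60 | 1010010101111 | 1 | 1
  61 | 0100101011111 | 0 | 0
  62 | 1001010111110 | 1 | 0
  63 | 0010101111100 | 0 | 1
  64 | 0101011111001 | 0 | 0
  65 | 1010111110010 | 1 | 0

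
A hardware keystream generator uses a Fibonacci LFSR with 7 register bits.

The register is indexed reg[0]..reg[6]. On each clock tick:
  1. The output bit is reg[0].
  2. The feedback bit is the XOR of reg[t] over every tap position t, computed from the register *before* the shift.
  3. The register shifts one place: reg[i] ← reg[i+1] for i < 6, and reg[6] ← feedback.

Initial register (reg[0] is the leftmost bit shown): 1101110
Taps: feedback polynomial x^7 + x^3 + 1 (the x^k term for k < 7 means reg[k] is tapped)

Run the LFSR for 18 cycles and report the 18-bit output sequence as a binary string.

step | reg (before) | out | fb
   0 | 1101110 | 1 | 0
   1 | 1011100 | 1 | 0
   2 | 0111000 | 0 | 1
   3 | 1110001 | 1 | 1
   4 | 1100011 | 1 | 1
   5 | 1000111 | 1 | 1
   6 | 0001111 | 0 | 1
   7 | 0011111 | 0 | 1
   8 | 0111111 | 0 | 1
   9 | 1111111 | 1 | 0
  10 | 1111110 | 1 | 0
  11 | 1111100 | 1 | 0
  12 | 1111000 | 1 | 0
  13 | 1110000 | 1 | 1
  14 | 1100001 | 1 | 1
  15 | 1000011 | 1 | 1
  16 | 0000111 | 0 | 0
  17 | 0001110 | 0 | 1

110111000111111100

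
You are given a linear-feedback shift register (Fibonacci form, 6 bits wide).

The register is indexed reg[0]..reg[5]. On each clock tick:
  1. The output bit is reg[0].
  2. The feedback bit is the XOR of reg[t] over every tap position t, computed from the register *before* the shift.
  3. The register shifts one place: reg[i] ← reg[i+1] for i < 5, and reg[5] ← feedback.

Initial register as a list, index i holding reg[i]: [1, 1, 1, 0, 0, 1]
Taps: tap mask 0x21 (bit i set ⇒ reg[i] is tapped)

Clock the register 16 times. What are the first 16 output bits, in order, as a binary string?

k : reg_k → out_k, fb_k
0: 111001 → 1, fb=0
1: 110010 → 1, fb=1
2: 100101 → 1, fb=0
3: 001010 → 0, fb=0
4: 010100 → 0, fb=0
5: 101000 → 1, fb=1
6: 010001 → 0, fb=1
7: 100011 → 1, fb=0
8: 000110 → 0, fb=0
9: 001100 → 0, fb=0
10: 011000 → 0, fb=0
11: 110000 → 1, fb=1
12: 100001 → 1, fb=0
13: 000010 → 0, fb=0
14: 000100 → 0, fb=0
15: 001000 → 0, fb=0

1110010100011000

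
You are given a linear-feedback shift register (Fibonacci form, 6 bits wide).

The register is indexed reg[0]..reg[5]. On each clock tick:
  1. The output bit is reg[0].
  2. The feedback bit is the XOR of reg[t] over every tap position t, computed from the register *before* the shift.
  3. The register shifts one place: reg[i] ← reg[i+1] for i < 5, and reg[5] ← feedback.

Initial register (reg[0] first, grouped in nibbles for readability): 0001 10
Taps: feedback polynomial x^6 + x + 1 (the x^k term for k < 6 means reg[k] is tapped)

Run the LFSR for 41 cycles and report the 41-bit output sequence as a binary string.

00011000101001111010001110010010110111011

tick  register→output (feedback)
  0  000110→0 (0)
  1  001100→0 (0)
  2  011000→0 (1)
  3  110001→1 (0)
  4  100010→1 (1)
  5  000101→0 (0)
  6  001010→0 (0)
  7  010100→0 (1)
  8  101001→1 (1)
  9  010011→0 (1)
 10  100111→1 (1)
 11  001111→0 (0)
 12  011110→0 (1)
 13  111101→1 (0)
 14  111010→1 (0)
 15  110100→1 (0)
 16  101000→1 (1)
 17  010001→0 (1)
 18  100011→1 (1)
 19  000111→0 (0)
 20  001110→0 (0)
 21  011100→0 (1)
 22  111001→1 (0)
 23  110010→1 (0)
 24  100100→1 (1)
 25  001001→0 (0)
 26  010010→0 (1)
 27  100101→1 (1)
 28  001011→0 (0)
 29  010110→0 (1)
 30  101101→1 (1)
 31  011011→0 (1)
 32  110111→1 (0)
 33  101110→1 (1)
 34  011101→0 (1)
 35  111011→1 (0)
 36  110110→1 (0)
 37  101100→1 (1)
 38  011001→0 (1)
 39  110011→1 (0)
 40  100110→1 (1)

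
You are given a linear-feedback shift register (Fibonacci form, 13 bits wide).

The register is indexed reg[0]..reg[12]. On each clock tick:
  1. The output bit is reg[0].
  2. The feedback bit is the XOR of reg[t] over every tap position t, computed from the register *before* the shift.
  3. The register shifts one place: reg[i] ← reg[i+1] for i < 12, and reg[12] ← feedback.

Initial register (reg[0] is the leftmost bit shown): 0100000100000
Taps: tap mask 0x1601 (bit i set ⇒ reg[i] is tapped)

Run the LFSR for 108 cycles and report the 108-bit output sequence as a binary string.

010000010000001110000000000101010101010110000011010111000110000010101000111001010010000111110000000010111000

step | reg (before) | out | fb
   0 | 0100000100000 | 0 | 0
   1 | 1000001000000 | 1 | 1
   2 | 0000010000001 | 0 | 1
   3 | 0000100000011 | 0 | 1
   4 | 0001000000111 | 0 | 0
   5 | 0010000001110 | 0 | 0
   6 | 0100000011100 | 0 | 0
   7 | 1000000111000 | 1 | 0
   8 | 0000001110000 | 0 | 0
   9 | 0000011100000 | 0 | 0
  10 | 0000111000000 | 0 | 0
  11 | 0001110000000 | 0 | 0
  12 | 0011100000000 | 0 | 0
  13 | 0111000000000 | 0 | 0
  14 | 1110000000000 | 1 | 1
  15 | 1100000000001 | 1 | 0
  16 | 1000000000010 | 1 | 1
  17 | 0000000000101 | 0 | 0
  18 | 0000000001010 | 0 | 1
  19 | 0000000010101 | 0 | 0
  20 | 0000000101010 | 0 | 1
  21 | 0000001010101 | 0 | 0
  22 | 0000010101010 | 0 | 1
  23 | 0000101010101 | 0 | 0
  24 | 0001010101010 | 0 | 1
  25 | 0010101010101 | 0 | 0
  26 | 0101010101010 | 0 | 1
  27 | 1010101010101 | 1 | 1
  28 | 0101010101011 | 0 | 0
  29 | 1010101010110 | 1 | 0
  30 | 0101010101100 | 0 | 0
  31 | 1010101011000 | 1 | 0
  32 | 0101010110000 | 0 | 0
  33 | 1010101100000 | 1 | 1
  34 | 0101011000001 | 0 | 1
  35 | 1010110000011 | 1 | 0
  36 | 0101100000110 | 0 | 1
  37 | 1011000001101 | 1 | 0
  38 | 0110000011010 | 0 | 1
  39 | 1100000110101 | 1 | 1
  40 | 1000001101011 | 1 | 1
  41 | 0000011010111 | 0 | 0
  42 | 0000110101110 | 0 | 0
  43 | 0001101011100 | 0 | 0
  44 | 0011010111000 | 0 | 1
  45 | 0110101110001 | 0 | 1
  46 | 1101011100011 | 1 | 0
  47 | 1010111000110 | 1 | 0
  48 | 0101110001100 | 0 | 0
  49 | 1011100011000 | 1 | 0
  50 | 0111000110000 | 0 | 0
  51 | 1110001100000 | 1 | 1
  52 | 1100011000001 | 1 | 0
  53 | 1000110000010 | 1 | 1
  54 | 0001100000101 | 0 | 0
  55 | 0011000001010 | 0 | 1
  56 | 0110000010101 | 0 | 0
  57 | 1100000101010 | 1 | 0
  58 | 1000001010100 | 1 | 0
  59 | 0000010101000 | 0 | 1
  60 | 0000101010001 | 0 | 1
  61 | 0001010100011 | 0 | 1
  62 | 0010101000111 | 0 | 0
  63 | 0101010001110 | 0 | 0
  64 | 1010100011100 | 1 | 1
  65 | 0101000111001 | 0 | 0
  66 | 1010001110010 | 1 | 1
  67 | 0100011100101 | 0 | 0
  68 | 1000111001010 | 1 | 0
  69 | 0001110010100 | 0 | 1
  70 | 0011100101001 | 0 | 0
  71 | 0111001010010 | 0 | 0
  72 | 1110010100100 | 1 | 0
  73 | 1100101001000 | 1 | 0
  74 | 1001010010000 | 1 | 1
  75 | 0010100100001 | 0 | 1
  76 | 0101001000011 | 0 | 1
  77 | 1010010000111 | 1 | 1
  78 | 0100100001111 | 0 | 1
  79 | 1001000011111 | 1 | 0
  80 | 0010000111110 | 0 | 0
  81 | 0100001111100 | 0 | 0
  82 | 1000011111000 | 1 | 0
  83 | 0000111110000 | 0 | 0
  84 | 0001111100000 | 0 | 0
  85 | 0011111000000 | 0 | 0
  86 | 0111110000000 | 0 | 0
  87 | 1111100000000 | 1 | 1
  88 | 1111000000001 | 1 | 0
  89 | 1110000000010 | 1 | 1
  90 | 1100000000101 | 1 | 1
  91 | 1000000001011 | 1 | 1
  92 | 0000000010111 | 0 | 0
  93 | 0000000101110 | 0 | 0
  94 | 0000001011100 | 0 | 0
  95 | 0000010111000 | 0 | 1
  96 | 0000101110001 | 0 | 1
  97 | 0001011100011 | 0 | 1
  98 | 0010111000111 | 0 | 0
  99 | 0101110001110 | 0 | 0
 100 | 1011100011100 | 1 | 1
 101 | 0111000111001 | 0 | 0
 102 | 1110001110010 | 1 | 1
 103 | 1100011100101 | 1 | 1
 104 | 1000111001011 | 1 | 1
 105 | 0001110010111 | 0 | 0
 106 | 0011100101110 | 0 | 0
 107 | 0111001011100 | 0 | 0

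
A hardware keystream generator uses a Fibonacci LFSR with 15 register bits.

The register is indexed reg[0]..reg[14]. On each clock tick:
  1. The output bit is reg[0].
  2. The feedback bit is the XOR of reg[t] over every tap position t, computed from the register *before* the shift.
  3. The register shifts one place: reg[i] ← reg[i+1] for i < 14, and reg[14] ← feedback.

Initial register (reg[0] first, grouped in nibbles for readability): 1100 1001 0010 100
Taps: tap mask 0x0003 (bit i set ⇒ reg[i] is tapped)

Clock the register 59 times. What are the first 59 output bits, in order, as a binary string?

11001001001010001011011011110011101101100010100110110100111

step | reg (before) | out | fb
   0 | 110010010010100 | 1 | 0
   1 | 100100100101000 | 1 | 1
   2 | 001001001010001 | 0 | 0
   3 | 010010010100010 | 0 | 1
   4 | 100100101000101 | 1 | 1
   5 | 001001010001011 | 0 | 0
   6 | 010010100010110 | 0 | 1
   7 | 100101000101101 | 1 | 1
   8 | 001010001011011 | 0 | 0
   9 | 010100010110110 | 0 | 1
  10 | 101000101101101 | 1 | 1
  11 | 010001011011011 | 0 | 1
  12 | 100010110110111 | 1 | 1
  13 | 000101101101111 | 0 | 0
  14 | 001011011011110 | 0 | 0
  15 | 010110110111100 | 0 | 1
  16 | 101101101111001 | 1 | 1
  17 | 011011011110011 | 0 | 1
  18 | 110110111100111 | 1 | 0
  19 | 101101111001110 | 1 | 1
  20 | 011011110011101 | 0 | 1
  21 | 110111100111011 | 1 | 0
  22 | 101111001110110 | 1 | 1
  23 | 011110011101101 | 0 | 1
  24 | 111100111011011 | 1 | 0
  25 | 111001110110110 | 1 | 0
  26 | 110011101101100 | 1 | 0
  27 | 100111011011000 | 1 | 1
  28 | 001110110110001 | 0 | 0
  29 | 011101101100010 | 0 | 1
  30 | 111011011000101 | 1 | 0
  31 | 110110110001010 | 1 | 0
  32 | 101101100010100 | 1 | 1
  33 | 011011000101001 | 0 | 1
  34 | 110110001010011 | 1 | 0
  35 | 101100010100110 | 1 | 1
  36 | 011000101001101 | 0 | 1
  37 | 110001010011011 | 1 | 0
  38 | 100010100110110 | 1 | 1
  39 | 000101001101101 | 0 | 0
  40 | 001010011011010 | 0 | 0
  41 | 010100110110100 | 0 | 1
  42 | 101001101101001 | 1 | 1
  43 | 010011011010011 | 0 | 1
  44 | 100110110100111 | 1 | 1
  45 | 001101101001111 | 0 | 0
  46 | 011011010011110 | 0 | 1
  47 | 110110100111101 | 1 | 0
  48 | 101101001111010 | 1 | 1
  49 | 011010011110101 | 0 | 1
  50 | 110100111101011 | 1 | 0
  51 | 101001111010110 | 1 | 1
  52 | 010011110101101 | 0 | 1
  53 | 100111101011011 | 1 | 1
  54 | 001111010110111 | 0 | 0
  55 | 011110101101110 | 0 | 1
  56 | 111101011011101 | 1 | 0
  57 | 111010110111010 | 1 | 0
  58 | 110101101110100 | 1 | 0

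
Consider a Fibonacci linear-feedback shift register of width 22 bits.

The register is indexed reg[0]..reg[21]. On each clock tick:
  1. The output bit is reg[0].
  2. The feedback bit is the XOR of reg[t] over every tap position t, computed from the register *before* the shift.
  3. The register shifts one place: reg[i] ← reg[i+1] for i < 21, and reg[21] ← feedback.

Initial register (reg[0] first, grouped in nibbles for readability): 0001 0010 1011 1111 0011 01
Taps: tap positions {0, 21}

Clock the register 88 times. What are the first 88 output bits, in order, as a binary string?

0001001010111111001101111000110010101000100101000010001100111100011000001111011101011110

tick  register→output (feedback)
  0  0001001010111111001101→0 (1)
  1  0010010101111110011011→0 (1)
  2  0100101011111100110111→0 (1)
  3  1001010111111001101111→1 (0)
  4  0010101111110011011110→0 (0)
  5  0101011111100110111100→0 (0)
  6  1010111111001101111000→1 (1)
  7  0101111110011011110001→0 (1)
  8  1011111100110111100011→1 (0)
  9  0111111001101111000110→0 (0)
 10  1111110011011110001100→1 (1)
 11  1111100110111100011001→1 (0)
 12  1111001101111000110010→1 (1)
 13  1110011011110001100101→1 (0)
 14  1100110111100011001010→1 (1)
 15  1001101111000110010101→1 (0)
 16  0011011110001100101010→0 (0)
 17  0110111100011001010100→0 (0)
 18  1101111000110010101000→1 (1)
 19  1011110001100101010001→1 (0)
 20  0111100011001010100010→0 (0)
 21  1111000110010101000100→1 (1)
 22  1110001100101010001001→1 (0)
 23  1100011001010100010010→1 (1)
 24  1000110010101000100101→1 (0)
 25  0001100101010001001010→0 (0)
 26  0011001010100010010100→0 (0)
 27  0110010101000100101000→0 (0)
 28  1100101010001001010000→1 (1)
 29  1001010100010010100001→1 (0)
 30  0010101000100101000010→0 (0)
 31  0101010001001010000100→0 (0)
 32  1010100010010100001000→1 (1)
 33  0101000100101000010001→0 (1)
 34  1010001001010000100011→1 (0)
 35  0100010010100001000110→0 (0)
 36  1000100101000010001100→1 (1)
 37  0001001010000100011001→0 (1)
 38  0010010100001000110011→0 (1)
 39  0100101000010001100111→0 (1)
 40  1001010000100011001111→1 (0)
 41  0010100001000110011110→0 (0)
 42  0101000010001100111100→0 (0)
 43  1010000100011001111000→1 (1)
 44  0100001000110011110001→0 (1)
 45  1000010001100111100011→1 (0)
 46  0000100011001111000110→0 (0)
 47  0001000110011110001100→0 (0)
 48  0010001100111100011000→0 (0)
 49  0100011001111000110000→0 (0)
 50  1000110011110001100000→1 (1)
 51  0001100111100011000001→0 (1)
 52  0011001111000110000011→0 (1)
 53  0110011110001100000111→0 (1)
 54  1100111100011000001111→1 (0)
 55  1001111000110000011110→1 (1)
 56  0011110001100000111101→0 (1)
 57  0111100011000001111011→0 (1)
 58  1111000110000011110111→1 (0)
 59  1110001100000111101110→1 (1)
 60  1100011000001111011101→1 (0)
 61  1000110000011110111010→1 (1)
 62  0001100000111101110101→0 (1)
 63  0011000001111011101011→0 (1)
 64  0110000011110111010111→0 (1)
 65  1100000111101110101111→1 (0)
 66  1000001111011101011110→1 (1)
 67  0000011110111010111101→0 (1)
 68  0000111101110101111011→0 (1)
 69  0001111011101011110111→0 (1)
 70  0011110111010111101111→0 (1)
 71  0111101110101111011111→0 (1)
 72  1111011101011110111111→1 (0)
 73  1110111010111101111110→1 (1)
 74  1101110101111011111101→1 (0)
 75  1011101011110111111010→1 (1)
 76  0111010111101111110101→0 (1)
 77  1110101111011111101011→1 (0)
 78  1101011110111111010110→1 (1)
 79  1010111101111110101101→1 (0)
 80  0101111011111101011010→0 (0)
 81  1011110111111010110100→1 (1)
 82  0111101111110101101001→0 (1)
 83  1111011111101011010011→1 (0)
 84  1110111111010110100110→1 (1)
 85  1101111110101101001101→1 (0)
 86  1011111101011010011010→1 (1)
 87  0111111010110100110101→0 (1)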